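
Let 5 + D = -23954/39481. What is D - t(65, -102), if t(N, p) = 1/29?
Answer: -6458892/1144949 ≈ -5.6412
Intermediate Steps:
t(N, p) = 1/29
D = -221359/39481 (D = -5 - 23954/39481 = -221359/39481 ≈ -5.6067)
D - t(65, -102) = -221359/39481 - 1*1/29 = -221359/39481 - 1/29 = -6458892/1144949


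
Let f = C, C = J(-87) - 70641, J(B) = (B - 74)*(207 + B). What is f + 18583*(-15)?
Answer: -368706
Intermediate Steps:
J(B) = (-74 + B)*(207 + B)
C = -89961 (C = (-15318 + (-87)**2 + 133*(-87)) - 70641 = (-15318 + 7569 - 11571) - 70641 = -19320 - 70641 = -89961)
f = -89961
f + 18583*(-15) = -89961 + 18583*(-15) = -89961 - 278745 = -368706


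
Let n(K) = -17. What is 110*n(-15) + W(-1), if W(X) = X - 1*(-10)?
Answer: -1861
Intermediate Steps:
W(X) = 10 + X (W(X) = X + 10 = 10 + X)
110*n(-15) + W(-1) = 110*(-17) + (10 - 1) = -1870 + 9 = -1861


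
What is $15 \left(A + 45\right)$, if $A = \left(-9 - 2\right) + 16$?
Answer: $750$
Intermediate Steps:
$A = 5$ ($A = -11 + 16 = 5$)
$15 \left(A + 45\right) = 15 \left(5 + 45\right) = 15 \cdot 50 = 750$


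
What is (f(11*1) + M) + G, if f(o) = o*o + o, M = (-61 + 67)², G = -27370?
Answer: -27202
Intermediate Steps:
M = 36 (M = 6² = 36)
f(o) = o + o² (f(o) = o² + o = o + o²)
(f(11*1) + M) + G = ((11*1)*(1 + 11*1) + 36) - 27370 = (11*(1 + 11) + 36) - 27370 = (11*12 + 36) - 27370 = (132 + 36) - 27370 = 168 - 27370 = -27202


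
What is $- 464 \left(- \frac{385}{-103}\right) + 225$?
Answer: $- \frac{155465}{103} \approx -1509.4$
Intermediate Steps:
$- 464 \left(- \frac{385}{-103}\right) + 225 = - 464 \left(\left(-385\right) \left(- \frac{1}{103}\right)\right) + 225 = \left(-464\right) \frac{385}{103} + 225 = - \frac{178640}{103} + 225 = - \frac{155465}{103}$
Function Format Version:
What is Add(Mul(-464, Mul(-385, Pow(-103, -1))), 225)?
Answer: Rational(-155465, 103) ≈ -1509.4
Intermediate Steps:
Add(Mul(-464, Mul(-385, Pow(-103, -1))), 225) = Add(Mul(-464, Mul(-385, Rational(-1, 103))), 225) = Add(Mul(-464, Rational(385, 103)), 225) = Add(Rational(-178640, 103), 225) = Rational(-155465, 103)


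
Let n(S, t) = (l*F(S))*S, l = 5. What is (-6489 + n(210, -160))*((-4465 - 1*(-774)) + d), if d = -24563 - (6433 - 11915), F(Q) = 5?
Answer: 28214508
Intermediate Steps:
n(S, t) = 25*S (n(S, t) = (5*5)*S = 25*S)
d = -19081 (d = -24563 - 1*(-5482) = -24563 + 5482 = -19081)
(-6489 + n(210, -160))*((-4465 - 1*(-774)) + d) = (-6489 + 25*210)*((-4465 - 1*(-774)) - 19081) = (-6489 + 5250)*((-4465 + 774) - 19081) = -1239*(-3691 - 19081) = -1239*(-22772) = 28214508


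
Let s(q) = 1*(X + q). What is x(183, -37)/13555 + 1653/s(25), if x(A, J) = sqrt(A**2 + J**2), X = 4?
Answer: 57 + sqrt(34858)/13555 ≈ 57.014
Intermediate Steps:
s(q) = 4 + q (s(q) = 1*(4 + q) = 4 + q)
x(183, -37)/13555 + 1653/s(25) = sqrt(183**2 + (-37)**2)/13555 + 1653/(4 + 25) = sqrt(33489 + 1369)*(1/13555) + 1653/29 = sqrt(34858)*(1/13555) + 1653*(1/29) = sqrt(34858)/13555 + 57 = 57 + sqrt(34858)/13555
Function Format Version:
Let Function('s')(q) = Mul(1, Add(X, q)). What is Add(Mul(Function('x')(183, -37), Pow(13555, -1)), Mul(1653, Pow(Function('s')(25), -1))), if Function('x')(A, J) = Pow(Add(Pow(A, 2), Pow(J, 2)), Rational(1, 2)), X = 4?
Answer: Add(57, Mul(Rational(1, 13555), Pow(34858, Rational(1, 2)))) ≈ 57.014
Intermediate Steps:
Function('s')(q) = Add(4, q) (Function('s')(q) = Mul(1, Add(4, q)) = Add(4, q))
Add(Mul(Function('x')(183, -37), Pow(13555, -1)), Mul(1653, Pow(Function('s')(25), -1))) = Add(Mul(Pow(Add(Pow(183, 2), Pow(-37, 2)), Rational(1, 2)), Pow(13555, -1)), Mul(1653, Pow(Add(4, 25), -1))) = Add(Mul(Pow(Add(33489, 1369), Rational(1, 2)), Rational(1, 13555)), Mul(1653, Pow(29, -1))) = Add(Mul(Pow(34858, Rational(1, 2)), Rational(1, 13555)), Mul(1653, Rational(1, 29))) = Add(Mul(Rational(1, 13555), Pow(34858, Rational(1, 2))), 57) = Add(57, Mul(Rational(1, 13555), Pow(34858, Rational(1, 2))))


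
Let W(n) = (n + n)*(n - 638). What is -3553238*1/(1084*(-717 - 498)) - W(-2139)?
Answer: -7823338574561/658530 ≈ -1.1880e+7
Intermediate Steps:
W(n) = 2*n*(-638 + n) (W(n) = (2*n)*(-638 + n) = 2*n*(-638 + n))
-3553238*1/(1084*(-717 - 498)) - W(-2139) = -3553238*1/(1084*(-717 - 498)) - 2*(-2139)*(-638 - 2139) = -3553238/(1084*(-1215)) - 2*(-2139)*(-2777) = -3553238/(-1317060) - 1*11880006 = -3553238*(-1/1317060) - 11880006 = 1776619/658530 - 11880006 = -7823338574561/658530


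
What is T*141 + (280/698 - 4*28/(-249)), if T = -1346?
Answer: -16492519238/86901 ≈ -1.8979e+5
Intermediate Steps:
T*141 + (280/698 - 4*28/(-249)) = -1346*141 + (280/698 - 4*28/(-249)) = -189786 + (280*(1/698) - 112*(-1/249)) = -189786 + (140/349 + 112/249) = -189786 + 73948/86901 = -16492519238/86901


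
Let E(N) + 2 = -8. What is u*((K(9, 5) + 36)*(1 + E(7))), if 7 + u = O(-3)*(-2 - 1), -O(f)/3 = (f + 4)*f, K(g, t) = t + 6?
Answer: 14382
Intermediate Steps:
K(g, t) = 6 + t
E(N) = -10 (E(N) = -2 - 8 = -10)
O(f) = -3*f*(4 + f) (O(f) = -3*(f + 4)*f = -3*(4 + f)*f = -3*f*(4 + f))
u = -34 (u = -7 + (-3*(-3)*(4 - 3))*(-2 - 1) = -7 - 3*(-3)*1*(-3) = -7 + 9*(-3) = -7 - 27 = -34)
u*((K(9, 5) + 36)*(1 + E(7))) = -34*((6 + 5) + 36)*(1 - 10) = -34*(11 + 36)*(-9) = -1598*(-9) = -34*(-423) = 14382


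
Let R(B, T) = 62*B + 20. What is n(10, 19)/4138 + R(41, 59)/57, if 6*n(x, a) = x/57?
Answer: 31804673/707598 ≈ 44.947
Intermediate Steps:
n(x, a) = x/342 (n(x, a) = (x/57)/6 = x/342)
R(B, T) = 20 + 62*B
n(10, 19)/4138 + R(41, 59)/57 = ((1/342)*10)/4138 + (20 + 62*41)/57 = (5/171)*(1/4138) + (20 + 2542)*(1/57) = 5/707598 + 2562*(1/57) = 5/707598 + 854/19 = 31804673/707598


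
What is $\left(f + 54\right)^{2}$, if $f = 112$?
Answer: $27556$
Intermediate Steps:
$\left(f + 54\right)^{2} = \left(112 + 54\right)^{2} = 166^{2} = 27556$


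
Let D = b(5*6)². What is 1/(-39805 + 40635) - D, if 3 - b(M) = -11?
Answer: -162679/830 ≈ -196.00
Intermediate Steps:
b(M) = 14 (b(M) = 3 - 1*(-11) = 3 + 11 = 14)
D = 196 (D = 14² = 196)
1/(-39805 + 40635) - D = 1/(-39805 + 40635) - 1*196 = 1/830 - 196 = -162679/830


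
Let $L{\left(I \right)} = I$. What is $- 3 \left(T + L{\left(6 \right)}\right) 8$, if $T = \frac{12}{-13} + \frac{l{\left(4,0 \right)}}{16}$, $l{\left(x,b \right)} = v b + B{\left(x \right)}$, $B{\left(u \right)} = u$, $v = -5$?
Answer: $- \frac{1662}{13} \approx -127.85$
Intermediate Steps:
$l{\left(x,b \right)} = x - 5 b$ ($l{\left(x,b \right)} = - 5 b + x = x - 5 b$)
$T = - \frac{35}{52}$ ($T = \frac{12}{-13} + \frac{4 - 0}{16} = 12 \left(- \frac{1}{13}\right) + \left(4 + 0\right) \frac{1}{16} = - \frac{12}{13} + 4 \cdot \frac{1}{16} = - \frac{12}{13} + \frac{1}{4} = - \frac{35}{52} \approx -0.67308$)
$- 3 \left(T + L{\left(6 \right)}\right) 8 = - 3 \left(- \frac{35}{52} + 6\right) 8 = \left(-3\right) \frac{277}{52} \cdot 8 = \left(- \frac{831}{52}\right) 8 = - \frac{1662}{13}$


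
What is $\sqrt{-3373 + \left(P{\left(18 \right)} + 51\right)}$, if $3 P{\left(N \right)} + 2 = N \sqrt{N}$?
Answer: $\frac{\sqrt{-29904 + 162 \sqrt{2}}}{3} \approx 57.421 i$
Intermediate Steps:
$P{\left(N \right)} = - \frac{2}{3} + \frac{N^{\frac{3}{2}}}{3}$ ($P{\left(N \right)} = - \frac{2}{3} + \frac{N \sqrt{N}}{3} = - \frac{2}{3} + \frac{N^{\frac{3}{2}}}{3}$)
$\sqrt{-3373 + \left(P{\left(18 \right)} + 51\right)} = \sqrt{-3373 + \left(\left(- \frac{2}{3} + \frac{18^{\frac{3}{2}}}{3}\right) + 51\right)} = \sqrt{-3373 + \left(\left(- \frac{2}{3} + \frac{54 \sqrt{2}}{3}\right) + 51\right)} = \sqrt{-3373 + \left(\left(- \frac{2}{3} + 18 \sqrt{2}\right) + 51\right)} = \sqrt{-3373 + \left(\frac{151}{3} + 18 \sqrt{2}\right)} = \sqrt{- \frac{9968}{3} + 18 \sqrt{2}}$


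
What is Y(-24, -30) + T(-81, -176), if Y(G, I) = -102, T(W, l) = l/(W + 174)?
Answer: -9662/93 ≈ -103.89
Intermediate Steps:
T(W, l) = l/(174 + W)
Y(-24, -30) + T(-81, -176) = -102 - 176/(174 - 81) = -102 - 176/93 = -9662/93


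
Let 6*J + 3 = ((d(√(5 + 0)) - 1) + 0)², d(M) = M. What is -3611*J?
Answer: -3611/2 + 3611*√5/3 ≈ 885.98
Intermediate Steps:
J = -½ + (-1 + √5)²/6 (J = -½ + ((√(5 + 0) - 1) + 0)²/6 = -½ + ((√5 - 1) + 0)²/6 = -½ + ((-1 + √5) + 0)²/6 = -½ + (-1 + √5)²/6 ≈ -0.24536)
-3611*J = -3611*(½ - √5/3) = -3611/2 + 3611*√5/3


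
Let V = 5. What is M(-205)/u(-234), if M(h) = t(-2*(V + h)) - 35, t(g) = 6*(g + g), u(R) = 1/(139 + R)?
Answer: -452675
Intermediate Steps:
t(g) = 12*g (t(g) = 6*(2*g) = 12*g)
M(h) = -155 - 24*h (M(h) = 12*(-2*(5 + h)) - 35 = 12*(-10 - 2*h) - 35 = (-120 - 24*h) - 35 = -155 - 24*h)
M(-205)/u(-234) = (-155 - 24*(-205))/(1/(139 - 234)) = (-155 + 4920)/(1/(-95)) = 4765/(-1/95) = 4765*(-95) = -452675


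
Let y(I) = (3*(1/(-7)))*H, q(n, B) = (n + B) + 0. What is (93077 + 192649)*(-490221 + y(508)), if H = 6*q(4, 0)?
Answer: -140071824342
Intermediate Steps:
q(n, B) = B + n (q(n, B) = (B + n) + 0 = B + n)
H = 24 (H = 6*(0 + 4) = 6*4 = 24)
y(I) = -72/7 (y(I) = (3*(1/(-7)))*24 = (3*(1*(-⅐)))*24 = (3*(-⅐))*24 = -3/7*24 = -72/7)
(93077 + 192649)*(-490221 + y(508)) = (93077 + 192649)*(-490221 - 72/7) = 285726*(-3431619/7) = -140071824342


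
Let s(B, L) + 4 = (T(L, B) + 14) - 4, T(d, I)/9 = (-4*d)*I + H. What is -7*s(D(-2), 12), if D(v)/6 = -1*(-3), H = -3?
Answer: 54579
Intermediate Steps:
T(d, I) = -27 - 36*I*d (T(d, I) = 9*((-4*d)*I - 3) = 9*(-4*I*d - 3) = 9*(-3 - 4*I*d) = -27 - 36*I*d)
D(v) = 18 (D(v) = 6*(-1*(-3)) = 6*3 = 18)
s(B, L) = -21 - 36*B*L (s(B, L) = -4 + (((-27 - 36*B*L) + 14) - 4) = -4 + ((-13 - 36*B*L) - 4) = -4 + (-17 - 36*B*L) = -21 - 36*B*L)
-7*s(D(-2), 12) = -7*(-21 - 36*18*12) = -7*(-21 - 7776) = -7*(-7797) = 54579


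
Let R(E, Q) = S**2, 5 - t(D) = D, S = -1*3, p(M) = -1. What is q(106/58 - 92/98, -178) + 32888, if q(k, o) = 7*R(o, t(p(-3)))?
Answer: 32951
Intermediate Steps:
S = -3
t(D) = 5 - D
R(E, Q) = 9 (R(E, Q) = (-3)**2 = 9)
q(k, o) = 63 (q(k, o) = 7*9 = 63)
q(106/58 - 92/98, -178) + 32888 = 63 + 32888 = 32951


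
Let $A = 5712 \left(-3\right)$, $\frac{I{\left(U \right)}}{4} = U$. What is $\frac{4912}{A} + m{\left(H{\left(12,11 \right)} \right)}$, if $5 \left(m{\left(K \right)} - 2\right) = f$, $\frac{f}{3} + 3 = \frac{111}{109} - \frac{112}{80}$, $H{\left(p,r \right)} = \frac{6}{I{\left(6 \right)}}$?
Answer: $- \frac{921184}{2918475} \approx -0.31564$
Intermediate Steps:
$I{\left(U \right)} = 4 U$
$A = -17136$
$H{\left(p,r \right)} = \frac{1}{4}$ ($H{\left(p,r \right)} = \frac{6}{4 \cdot 6} = \frac{6}{24} = 6 \cdot \frac{1}{24} = \frac{1}{4}$)
$f = - \frac{5529}{545}$ ($f = -9 + 3 \left(\frac{111}{109} - \frac{112}{80}\right) = -9 + 3 \left(111 \cdot \frac{1}{109} - \frac{7}{5}\right) = -9 + 3 \left(\frac{111}{109} - \frac{7}{5}\right) = -9 + 3 \left(- \frac{208}{545}\right) = -9 - \frac{624}{545} = - \frac{5529}{545} \approx -10.145$)
$m{\left(K \right)} = - \frac{79}{2725}$ ($m{\left(K \right)} = 2 + \frac{1}{5} \left(- \frac{5529}{545}\right) = 2 - \frac{5529}{2725} = - \frac{79}{2725}$)
$\frac{4912}{A} + m{\left(H{\left(12,11 \right)} \right)} = \frac{4912}{-17136} - \frac{79}{2725} = 4912 \left(- \frac{1}{17136}\right) - \frac{79}{2725} = - \frac{307}{1071} - \frac{79}{2725} = - \frac{921184}{2918475}$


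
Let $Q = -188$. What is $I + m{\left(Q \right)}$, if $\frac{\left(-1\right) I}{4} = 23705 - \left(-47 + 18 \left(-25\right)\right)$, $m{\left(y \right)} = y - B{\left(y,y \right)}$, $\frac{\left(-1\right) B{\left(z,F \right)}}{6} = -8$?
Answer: $-97044$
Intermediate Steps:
$B{\left(z,F \right)} = 48$ ($B{\left(z,F \right)} = \left(-6\right) \left(-8\right) = 48$)
$m{\left(y \right)} = -48 + y$ ($m{\left(y \right)} = y - 48 = -48 + y$)
$I = -96808$ ($I = - 4 \left(23705 - \left(-47 + 18 \left(-25\right)\right)\right) = - 4 \left(23705 - \left(-47 - 450\right)\right) = - 4 \left(23705 - -497\right) = - 4 \left(23705 + 497\right) = \left(-4\right) 24202 = -96808$)
$I + m{\left(Q \right)} = -96808 - 236 = -97044$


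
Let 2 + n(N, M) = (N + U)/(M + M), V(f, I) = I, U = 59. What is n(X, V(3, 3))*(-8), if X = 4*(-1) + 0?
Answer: -172/3 ≈ -57.333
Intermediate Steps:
X = -4 (X = -4 + 0 = -4)
n(N, M) = -2 + (59 + N)/(2*M) (n(N, M) = -2 + (N + 59)/(M + M) = -2 + (59 + N)/((2*M)) = -2 + (59 + N)*(1/(2*M)) = -2 + (59 + N)/(2*M))
n(X, V(3, 3))*(-8) = ((1/2)*(59 - 4 - 4*3)/3)*(-8) = ((1/2)*(1/3)*(59 - 4 - 12))*(-8) = ((1/2)*(1/3)*43)*(-8) = (43/6)*(-8) = -172/3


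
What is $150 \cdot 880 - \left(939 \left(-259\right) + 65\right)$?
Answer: $375136$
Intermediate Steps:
$150 \cdot 880 - \left(939 \left(-259\right) + 65\right) = 132000 - \left(-243201 + 65\right) = 132000 - -243136 = 132000 + 243136 = 375136$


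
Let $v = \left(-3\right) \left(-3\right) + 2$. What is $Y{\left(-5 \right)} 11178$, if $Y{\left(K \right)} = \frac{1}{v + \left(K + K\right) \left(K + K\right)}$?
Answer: $\frac{3726}{37} \approx 100.7$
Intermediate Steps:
$v = 11$ ($v = 9 + 2 = 11$)
$Y{\left(K \right)} = \frac{1}{11 + 4 K^{2}}$ ($Y{\left(K \right)} = \frac{1}{11 + \left(K + K\right) \left(K + K\right)} = \frac{1}{11 + 2 K 2 K} = \frac{1}{11 + 4 K^{2}}$)
$Y{\left(-5 \right)} 11178 = \frac{1}{11 + 4 \left(-5\right)^{2}} \cdot 11178 = \frac{1}{11 + 4 \cdot 25} \cdot 11178 = \frac{1}{11 + 100} \cdot 11178 = \frac{1}{111} \cdot 11178 = \frac{3726}{37}$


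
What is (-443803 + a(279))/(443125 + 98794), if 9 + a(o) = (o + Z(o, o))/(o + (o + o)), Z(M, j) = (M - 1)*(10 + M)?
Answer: -371390023/453586203 ≈ -0.81879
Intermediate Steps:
Z(M, j) = (-1 + M)*(10 + M)
a(o) = -9 + (-10 + o**2 + 10*o)/(3*o) (a(o) = -9 + (o + (-10 + o**2 + 9*o))/(o + (o + o)) = -9 + (-10 + o**2 + 10*o)/(o + 2*o) = -9 + (-10 + o**2 + 10*o)/((3*o)) = -9 + (-10 + o**2 + 10*o)*(1/(3*o)) = -9 + (-10 + o**2 + 10*o)/(3*o))
(-443803 + a(279))/(443125 + 98794) = (-443803 + (1/3)*(-10 + 279**2 - 17*279)/279)/(443125 + 98794) = (-443803 + (1/3)*(1/279)*(-10 + 77841 - 4743))/541919 = (-443803 + (1/3)*(1/279)*73088)*(1/541919) = (-443803 + 73088/837)*(1/541919) = -371390023/837*1/541919 = -371390023/453586203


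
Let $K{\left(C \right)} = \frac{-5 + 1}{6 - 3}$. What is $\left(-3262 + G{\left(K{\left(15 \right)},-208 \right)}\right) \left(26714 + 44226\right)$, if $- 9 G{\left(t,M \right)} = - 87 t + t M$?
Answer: $- \frac{6331678760}{27} \approx -2.3451 \cdot 10^{8}$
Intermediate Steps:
$K{\left(C \right)} = - \frac{4}{3}$
$G{\left(t,M \right)} = \frac{29 t}{3} - \frac{M t}{9}$ ($G{\left(t,M \right)} = - \frac{- 87 t + t M}{9} = - \frac{- 87 t + M t}{9} = \frac{29 t}{3} - \frac{M t}{9}$)
$\left(-3262 + G{\left(K{\left(15 \right)},-208 \right)}\right) \left(26714 + 44226\right) = \left(-3262 + \frac{1}{9} \left(- \frac{4}{3}\right) \left(87 - -208\right)\right) \left(26714 + 44226\right) = \left(-3262 + \frac{1}{9} \left(- \frac{4}{3}\right) \left(87 + 208\right)\right) 70940 = \left(-3262 + \frac{1}{9} \left(- \frac{4}{3}\right) 295\right) 70940 = \left(-3262 - \frac{1180}{27}\right) 70940 = \left(- \frac{89254}{27}\right) 70940 = - \frac{6331678760}{27}$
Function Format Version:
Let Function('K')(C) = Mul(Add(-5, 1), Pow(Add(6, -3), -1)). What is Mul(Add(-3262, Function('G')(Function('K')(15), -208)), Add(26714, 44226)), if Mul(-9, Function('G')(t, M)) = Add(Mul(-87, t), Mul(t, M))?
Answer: Rational(-6331678760, 27) ≈ -2.3451e+8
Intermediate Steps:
Function('K')(C) = Rational(-4, 3) (Function('K')(C) = Mul(-4, Pow(3, -1)) = Mul(-4, Rational(1, 3)) = Rational(-4, 3))
Function('G')(t, M) = Add(Mul(Rational(29, 3), t), Mul(Rational(-1, 9), M, t)) (Function('G')(t, M) = Mul(Rational(-1, 9), Add(Mul(-87, t), Mul(t, M))) = Mul(Rational(-1, 9), Add(Mul(-87, t), Mul(M, t))) = Add(Mul(Rational(29, 3), t), Mul(Rational(-1, 9), M, t)))
Mul(Add(-3262, Function('G')(Function('K')(15), -208)), Add(26714, 44226)) = Mul(Add(-3262, Mul(Rational(1, 9), Rational(-4, 3), Add(87, Mul(-1, -208)))), Add(26714, 44226)) = Mul(Add(-3262, Mul(Rational(1, 9), Rational(-4, 3), Add(87, 208))), 70940) = Mul(Add(-3262, Mul(Rational(1, 9), Rational(-4, 3), 295)), 70940) = Mul(Add(-3262, Rational(-1180, 27)), 70940) = Mul(Rational(-89254, 27), 70940) = Rational(-6331678760, 27)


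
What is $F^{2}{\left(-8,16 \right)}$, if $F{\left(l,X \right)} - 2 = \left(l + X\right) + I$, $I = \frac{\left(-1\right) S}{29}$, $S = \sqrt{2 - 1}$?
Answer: $\frac{83521}{841} \approx 99.312$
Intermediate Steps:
$S = 1$ ($S = \sqrt{1} = 1$)
$I = - \frac{1}{29}$ ($I = \frac{\left(-1\right) 1}{29} = \left(-1\right) \frac{1}{29} = - \frac{1}{29} \approx -0.034483$)
$F{\left(l,X \right)} = \frac{57}{29} + X + l$ ($F{\left(l,X \right)} = 2 - \left(\frac{1}{29} - X - l\right) = 2 + \left(- \frac{1}{29} + X + l\right) = \frac{57}{29} + X + l$)
$F^{2}{\left(-8,16 \right)} = \left(\frac{57}{29} + 16 - 8\right)^{2} = \left(\frac{289}{29}\right)^{2} = \frac{83521}{841}$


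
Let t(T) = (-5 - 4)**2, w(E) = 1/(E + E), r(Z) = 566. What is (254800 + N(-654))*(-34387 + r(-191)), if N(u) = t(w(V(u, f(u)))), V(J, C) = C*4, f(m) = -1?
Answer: -8620330301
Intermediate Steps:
V(J, C) = 4*C
w(E) = 1/(2*E)
t(T) = 81 (t(T) = (-9)**2 = 81)
N(u) = 81
(254800 + N(-654))*(-34387 + r(-191)) = (254800 + 81)*(-34387 + 566) = 254881*(-33821) = -8620330301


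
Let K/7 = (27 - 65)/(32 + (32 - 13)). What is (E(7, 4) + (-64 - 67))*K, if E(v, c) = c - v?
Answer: 35644/51 ≈ 698.90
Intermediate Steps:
K = -266/51 (K = 7*((27 - 65)/(32 + (32 - 13))) = 7*(-38/(32 + 19)) = 7*(-38/51) = -266/51 ≈ -5.2157)
(E(7, 4) + (-64 - 67))*K = ((4 - 1*7) + (-64 - 67))*(-266/51) = ((4 - 7) - 131)*(-266/51) = (-3 - 131)*(-266/51) = -134*(-266/51) = 35644/51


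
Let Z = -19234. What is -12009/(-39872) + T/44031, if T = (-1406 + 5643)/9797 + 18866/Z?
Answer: 16605765629530529/55136353343454656 ≈ 0.30118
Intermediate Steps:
T = -51667872/94217749 (T = (-1406 + 5643)/9797 + 18866/(-19234) = 4237*(1/9797) + 18866*(-1/19234) = 4237/9797 - 9433/9617 = -51667872/94217749 ≈ -0.54839)
-12009/(-39872) + T/44031 = -12009/(-39872) - 51667872/94217749/44031 = -12009*(-1/39872) - 51667872/94217749*1/44031 = 12009/39872 - 17222624/1382833902073 = 16605765629530529/55136353343454656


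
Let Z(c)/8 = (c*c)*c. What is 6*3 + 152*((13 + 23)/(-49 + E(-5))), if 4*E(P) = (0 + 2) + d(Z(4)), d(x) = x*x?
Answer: 2368494/130975 ≈ 18.084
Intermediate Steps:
Z(c) = 8*c³ (Z(c) = 8*((c*c)*c) = 8*(c²*c) = 8*c³)
d(x) = x²
E(P) = 131073/2 (E(P) = ((0 + 2) + (8*4³)²)/4 = (2 + (8*64)²)/4 = (2 + 512²)/4 = (2 + 262144)/4 = (¼)*262146 = 131073/2)
6*3 + 152*((13 + 23)/(-49 + E(-5))) = 6*3 + 152*((13 + 23)/(-49 + 131073/2)) = 18 + 152*(36/(130975/2)) = 18 + 152*(36*(2/130975)) = 18 + 152*(72/130975) = 18 + 10944/130975 = 2368494/130975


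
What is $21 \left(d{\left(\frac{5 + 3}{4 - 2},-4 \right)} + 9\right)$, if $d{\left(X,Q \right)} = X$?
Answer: $273$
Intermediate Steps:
$21 \left(d{\left(\frac{5 + 3}{4 - 2},-4 \right)} + 9\right) = 21 \left(\frac{5 + 3}{4 - 2} + 9\right) = 21 \left(\frac{8}{2} + 9\right) = 21 \left(8 \cdot \frac{1}{2} + 9\right) = 21 \left(4 + 9\right) = 21 \cdot 13 = 273$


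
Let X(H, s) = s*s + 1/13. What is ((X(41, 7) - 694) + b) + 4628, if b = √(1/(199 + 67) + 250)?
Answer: 51780/13 + 9*√218386/266 ≈ 3998.9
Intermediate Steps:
b = 9*√218386/266 (b = √(1/266 + 250) = √(66501/266) = 9*√218386/266 ≈ 15.812)
X(H, s) = 1/13 + s² (X(H, s) = s² + 1/13 = 1/13 + s²)
((X(41, 7) - 694) + b) + 4628 = (((1/13 + 7²) - 694) + 9*√218386/266) + 4628 = (((1/13 + 49) - 694) + 9*√218386/266) + 4628 = ((638/13 - 694) + 9*√218386/266) + 4628 = (-8384/13 + 9*√218386/266) + 4628 = 51780/13 + 9*√218386/266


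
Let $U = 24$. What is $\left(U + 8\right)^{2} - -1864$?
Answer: $2888$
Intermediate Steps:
$\left(U + 8\right)^{2} - -1864 = \left(24 + 8\right)^{2} - -1864 = 32^{2} + 1864 = 1024 + 1864 = 2888$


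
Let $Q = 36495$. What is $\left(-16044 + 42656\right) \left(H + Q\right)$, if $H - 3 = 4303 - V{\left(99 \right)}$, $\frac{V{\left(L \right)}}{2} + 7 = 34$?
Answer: $1084359164$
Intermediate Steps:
$V{\left(L \right)} = 54$ ($V{\left(L \right)} = -14 + 2 \cdot 34 = -14 + 68 = 54$)
$H = 4252$ ($H = 3 + \left(4303 - 54\right) = 3 + 4249 = 4252$)
$\left(-16044 + 42656\right) \left(H + Q\right) = \left(-16044 + 42656\right) \left(4252 + 36495\right) = 26612 \cdot 40747 = 1084359164$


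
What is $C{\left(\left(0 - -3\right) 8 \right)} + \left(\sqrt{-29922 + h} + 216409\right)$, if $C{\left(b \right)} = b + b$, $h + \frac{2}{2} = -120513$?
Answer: $216457 + 2 i \sqrt{37609} \approx 2.1646 \cdot 10^{5} + 387.86 i$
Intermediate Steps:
$h = -120514$ ($h = -1 - 120513 = -120514$)
$C{\left(b \right)} = 2 b$
$C{\left(\left(0 - -3\right) 8 \right)} + \left(\sqrt{-29922 + h} + 216409\right) = 2 \left(0 - -3\right) 8 + \left(\sqrt{-29922 - 120514} + 216409\right) = 2 \left(0 + 3\right) 8 + \left(\sqrt{-150436} + 216409\right) = 2 \cdot 3 \cdot 8 + \left(2 i \sqrt{37609} + 216409\right) = 2 \cdot 24 + \left(216409 + 2 i \sqrt{37609}\right) = 48 + \left(216409 + 2 i \sqrt{37609}\right) = 216457 + 2 i \sqrt{37609}$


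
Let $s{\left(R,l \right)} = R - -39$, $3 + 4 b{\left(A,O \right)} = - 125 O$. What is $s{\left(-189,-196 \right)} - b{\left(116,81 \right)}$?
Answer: $2382$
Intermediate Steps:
$b{\left(A,O \right)} = - \frac{3}{4} - \frac{125 O}{4}$ ($b{\left(A,O \right)} = - \frac{3}{4} + \frac{\left(-125\right) O}{4} = - \frac{3}{4} - \frac{125 O}{4}$)
$s{\left(R,l \right)} = 39 + R$ ($s{\left(R,l \right)} = R + 39 = 39 + R$)
$s{\left(-189,-196 \right)} - b{\left(116,81 \right)} = \left(39 - 189\right) - \left(- \frac{3}{4} - \frac{10125}{4}\right) = -150 - \left(- \frac{3}{4} - \frac{10125}{4}\right) = -150 - -2532 = -150 + 2532 = 2382$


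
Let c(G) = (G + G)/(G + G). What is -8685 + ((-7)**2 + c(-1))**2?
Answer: -6185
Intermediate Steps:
c(G) = 1 (c(G) = (2*G)/((2*G)) = (2*G)*(1/(2*G)) = 1)
-8685 + ((-7)**2 + c(-1))**2 = -8685 + ((-7)**2 + 1)**2 = -8685 + (49 + 1)**2 = -8685 + 50**2 = -8685 + 2500 = -6185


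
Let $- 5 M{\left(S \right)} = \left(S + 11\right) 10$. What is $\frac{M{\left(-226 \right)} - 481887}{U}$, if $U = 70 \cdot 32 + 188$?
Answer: $- \frac{481457}{2428} \approx -198.29$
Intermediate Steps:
$M{\left(S \right)} = -22 - 2 S$ ($M{\left(S \right)} = - \frac{\left(S + 11\right) 10}{5} = - \frac{\left(11 + S\right) 10}{5} = - \frac{110 + 10 S}{5} = -22 - 2 S$)
$U = 2428$ ($U = 2240 + 188 = 2428$)
$\frac{M{\left(-226 \right)} - 481887}{U} = \frac{\left(-22 - -452\right) - 481887}{2428} = \left(\left(-22 + 452\right) - 481887\right) \frac{1}{2428} = \left(430 - 481887\right) \frac{1}{2428} = \left(-481457\right) \frac{1}{2428} = - \frac{481457}{2428}$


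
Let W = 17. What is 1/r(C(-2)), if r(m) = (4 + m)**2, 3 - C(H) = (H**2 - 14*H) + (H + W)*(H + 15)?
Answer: 1/48400 ≈ 2.0661e-5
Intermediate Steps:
C(H) = 3 - H**2 + 14*H - (15 + H)*(17 + H) (C(H) = 3 - ((H**2 - 14*H) + (H + 17)*(H + 15)) = 3 - ((H**2 - 14*H) + (17 + H)*(15 + H)) = 3 - ((H**2 - 14*H) + (15 + H)*(17 + H)) = 3 - (H**2 - 14*H + (15 + H)*(17 + H)) = 3 + (-H**2 + 14*H - (15 + H)*(17 + H)) = 3 - H**2 + 14*H - (15 + H)*(17 + H))
1/r(C(-2)) = 1/((4 + (-252 - 18*(-2) - 2*(-2)**2))**2) = 1/((4 + (-252 + 36 - 2*4))**2) = 1/((4 + (-252 + 36 - 8))**2) = 1/((4 - 224)**2) = 1/((-220)**2) = 1/48400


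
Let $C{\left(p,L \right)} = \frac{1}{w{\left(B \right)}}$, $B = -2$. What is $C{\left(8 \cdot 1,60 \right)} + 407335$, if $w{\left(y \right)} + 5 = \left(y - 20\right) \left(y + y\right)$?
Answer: $\frac{33808806}{83} \approx 4.0734 \cdot 10^{5}$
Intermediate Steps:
$w{\left(y \right)} = -5 + 2 y \left(-20 + y\right)$ ($w{\left(y \right)} = -5 + \left(y - 20\right) \left(y + y\right) = -5 + \left(-20 + y\right) 2 y = -5 + 2 y \left(-20 + y\right)$)
$C{\left(p,L \right)} = \frac{1}{83}$ ($C{\left(p,L \right)} = \frac{1}{-5 - -80 + 2 \left(-2\right)^{2}} = \frac{1}{-5 + 80 + 2 \cdot 4} = \frac{1}{-5 + 80 + 8} = \frac{1}{83}$)
$C{\left(8 \cdot 1,60 \right)} + 407335 = \frac{1}{83} + 407335 = \frac{33808806}{83}$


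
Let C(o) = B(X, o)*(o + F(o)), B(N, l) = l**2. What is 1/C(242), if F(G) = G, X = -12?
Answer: 1/28344976 ≈ 3.5280e-8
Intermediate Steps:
C(o) = 2*o**3 (C(o) = o**2*(o + o) = o**2*(2*o) = 2*o**3)
1/C(242) = 1/(2*242**3) = 1/(2*14172488) = 1/28344976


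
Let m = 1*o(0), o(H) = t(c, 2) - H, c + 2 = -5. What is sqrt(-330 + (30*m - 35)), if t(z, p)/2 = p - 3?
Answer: 5*I*sqrt(17) ≈ 20.616*I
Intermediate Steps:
c = -7 (c = -2 - 5 = -7)
t(z, p) = -6 + 2*p (t(z, p) = 2*(p - 3) = 2*(-3 + p) = -6 + 2*p)
o(H) = -2 - H (o(H) = (-6 + 2*2) - H = (-6 + 4) - H = -2 - H)
m = -2 (m = 1*(-2 - 1*0) = 1*(-2 + 0) = 1*(-2) = -2)
sqrt(-330 + (30*m - 35)) = sqrt(-330 + (30*(-2) - 35)) = sqrt(-330 + (-60 - 35)) = sqrt(-330 - 95) = sqrt(-425) = 5*I*sqrt(17)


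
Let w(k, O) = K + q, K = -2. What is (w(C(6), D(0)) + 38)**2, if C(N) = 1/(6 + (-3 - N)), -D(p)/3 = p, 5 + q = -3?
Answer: 784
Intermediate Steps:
q = -8 (q = -5 - 3 = -8)
D(p) = -3*p
C(N) = 1/(3 - N)
w(k, O) = -10 (w(k, O) = -2 - 8 = -10)
(w(C(6), D(0)) + 38)**2 = (-10 + 38)**2 = 28**2 = 784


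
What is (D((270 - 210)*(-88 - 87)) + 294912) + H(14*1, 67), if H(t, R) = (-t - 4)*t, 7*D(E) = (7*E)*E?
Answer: 110544660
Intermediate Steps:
D(E) = E² (D(E) = ((7*E)*E)/7 = (7*E²)/7 = E²)
H(t, R) = t*(-4 - t) (H(t, R) = (-4 - t)*t = t*(-4 - t))
(D((270 - 210)*(-88 - 87)) + 294912) + H(14*1, 67) = (((270 - 210)*(-88 - 87))² + 294912) - 14*1*(4 + 14*1) = ((60*(-175))² + 294912) - 1*14*(4 + 14) = ((-10500)² + 294912) - 1*14*18 = (110250000 + 294912) - 252 = 110544912 - 252 = 110544660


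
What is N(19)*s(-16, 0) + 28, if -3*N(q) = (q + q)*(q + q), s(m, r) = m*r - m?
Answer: -23020/3 ≈ -7673.3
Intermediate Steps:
s(m, r) = -m + m*r
N(q) = -4*q²/3 (N(q) = -(q + q)*(q + q)/3 = -2*q*2*q/3 = -4*q²/3)
N(19)*s(-16, 0) + 28 = (-4/3*19²)*(-16*(-1 + 0)) + 28 = (-4/3*361)*(-16*(-1)) + 28 = -1444/3*16 + 28 = -23104/3 + 28 = -23020/3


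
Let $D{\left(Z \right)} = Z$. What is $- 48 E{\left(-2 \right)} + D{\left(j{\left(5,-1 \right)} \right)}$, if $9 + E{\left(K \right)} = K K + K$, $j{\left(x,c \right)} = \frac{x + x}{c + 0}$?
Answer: $326$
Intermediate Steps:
$j{\left(x,c \right)} = \frac{2 x}{c}$
$E{\left(K \right)} = -9 + K + K^{2}$ ($E{\left(K \right)} = -9 + \left(K K + K\right) = -9 + \left(K^{2} + K\right) = -9 + \left(K + K^{2}\right) = -9 + K + K^{2}$)
$- 48 E{\left(-2 \right)} + D{\left(j{\left(5,-1 \right)} \right)} = - 48 \left(-9 - 2 + \left(-2\right)^{2}\right) + 2 \cdot 5 \frac{1}{-1} = - 48 \left(-9 - 2 + 4\right) + 2 \cdot 5 \left(-1\right) = \left(-48\right) \left(-7\right) - 10 = 336 - 10 = 326$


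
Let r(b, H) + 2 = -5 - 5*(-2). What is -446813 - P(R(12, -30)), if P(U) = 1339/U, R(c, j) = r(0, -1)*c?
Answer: -16086607/36 ≈ -4.4685e+5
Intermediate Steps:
r(b, H) = 3 (r(b, H) = -2 + (-5 - 5*(-2)) = -2 + (-5 + 10) = -2 + 5 = 3)
R(c, j) = 3*c
-446813 - P(R(12, -30)) = -446813 - 1339/(3*12) = -446813 - 1339/36 = -16086607/36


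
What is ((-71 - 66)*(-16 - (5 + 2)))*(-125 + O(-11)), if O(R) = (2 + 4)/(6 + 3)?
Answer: -1175323/3 ≈ -3.9177e+5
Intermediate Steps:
O(R) = ⅔ (O(R) = 6/9 = 6*(⅑) = ⅔)
((-71 - 66)*(-16 - (5 + 2)))*(-125 + O(-11)) = ((-71 - 66)*(-16 - (5 + 2)))*(-125 + ⅔) = -137*(-16 - 1*7)*(-373/3) = -137*(-16 - 7)*(-373/3) = -137*(-23)*(-373/3) = 3151*(-373/3) = -1175323/3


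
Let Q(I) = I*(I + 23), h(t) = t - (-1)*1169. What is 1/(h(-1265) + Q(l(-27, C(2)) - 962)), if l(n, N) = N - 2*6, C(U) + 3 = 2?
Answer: 1/928104 ≈ 1.0775e-6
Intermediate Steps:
C(U) = -1 (C(U) = -3 + 2 = -1)
l(n, N) = -12 + N (l(n, N) = N - 12 = -12 + N)
h(t) = 1169 + t (h(t) = t - 1*(-1169) = t + 1169 = 1169 + t)
Q(I) = I*(23 + I)
1/(h(-1265) + Q(l(-27, C(2)) - 962)) = 1/((1169 - 1265) + ((-12 - 1) - 962)*(23 + ((-12 - 1) - 962))) = 1/(-96 + (-13 - 962)*(23 + (-13 - 962))) = 1/(-96 - 975*(23 - 975)) = 1/(-96 - 975*(-952)) = 1/(-96 + 928200) = 1/928104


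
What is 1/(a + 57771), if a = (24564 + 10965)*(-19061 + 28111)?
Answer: 1/321595221 ≈ 3.1095e-9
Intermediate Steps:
a = 321537450 (a = 35529*9050 = 321537450)
1/(a + 57771) = 1/(321537450 + 57771) = 1/321595221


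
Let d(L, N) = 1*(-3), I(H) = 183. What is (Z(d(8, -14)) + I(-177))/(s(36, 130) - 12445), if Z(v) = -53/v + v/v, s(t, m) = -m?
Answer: -121/7545 ≈ -0.016037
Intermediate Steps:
d(L, N) = -3
Z(v) = 1 - 53/v (Z(v) = -53/v + 1 = 1 - 53/v)
(Z(d(8, -14)) + I(-177))/(s(36, 130) - 12445) = ((-53 - 3)/(-3) + 183)/(-1*130 - 12445) = (-⅓*(-56) + 183)/(-130 - 12445) = (56/3 + 183)/(-12575) = (605/3)*(-1/12575) = -121/7545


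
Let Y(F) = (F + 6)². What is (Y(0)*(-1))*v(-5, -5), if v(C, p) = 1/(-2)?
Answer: 18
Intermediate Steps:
v(C, p) = -½
Y(F) = (6 + F)²
(Y(0)*(-1))*v(-5, -5) = ((6 + 0)²*(-1))*(-½) = (6²*(-1))*(-½) = (36*(-1))*(-½) = -36*(-½) = 18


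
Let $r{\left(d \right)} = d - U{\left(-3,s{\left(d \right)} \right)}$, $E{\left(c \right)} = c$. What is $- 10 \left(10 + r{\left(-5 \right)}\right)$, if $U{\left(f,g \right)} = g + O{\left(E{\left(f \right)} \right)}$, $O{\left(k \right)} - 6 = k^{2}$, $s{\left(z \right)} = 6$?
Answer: $160$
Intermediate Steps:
$O{\left(k \right)} = 6 + k^{2}$
$U{\left(f,g \right)} = 6 + g + f^{2}$ ($U{\left(f,g \right)} = g + \left(6 + f^{2}\right) = 6 + g + f^{2}$)
$r{\left(d \right)} = -21 + d$ ($r{\left(d \right)} = d - \left(6 + 6 + \left(-3\right)^{2}\right) = d - \left(6 + 6 + 9\right) = d - 21 = -21 + d$)
$- 10 \left(10 + r{\left(-5 \right)}\right) = - 10 \left(10 - 26\right) = \left(-10\right) \left(-16\right) = 160$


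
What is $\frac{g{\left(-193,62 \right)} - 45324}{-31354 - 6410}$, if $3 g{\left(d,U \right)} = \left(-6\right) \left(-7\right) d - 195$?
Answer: $\frac{48091}{37764} \approx 1.2735$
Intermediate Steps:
$g{\left(d,U \right)} = -65 + 14 d$ ($g{\left(d,U \right)} = \frac{\left(-6\right) \left(-7\right) d - 195}{3} = \frac{42 d - 195}{3} = \frac{-195 + 42 d}{3} = -65 + 14 d$)
$\frac{g{\left(-193,62 \right)} - 45324}{-31354 - 6410} = \frac{\left(-65 + 14 \left(-193\right)\right) - 45324}{-31354 - 6410} = \frac{\left(-65 - 2702\right) - 45324}{-37764} = \left(-2767 - 45324\right) \left(- \frac{1}{37764}\right) = \left(-48091\right) \left(- \frac{1}{37764}\right) = \frac{48091}{37764}$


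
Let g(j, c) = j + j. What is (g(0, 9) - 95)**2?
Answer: 9025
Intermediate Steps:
g(j, c) = 2*j
(g(0, 9) - 95)**2 = (2*0 - 95)**2 = (0 - 95)**2 = (-95)**2 = 9025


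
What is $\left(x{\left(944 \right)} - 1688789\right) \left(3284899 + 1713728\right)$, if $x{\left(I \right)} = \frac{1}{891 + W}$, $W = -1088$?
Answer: $- \frac{1663000384661118}{197} \approx -8.4416 \cdot 10^{12}$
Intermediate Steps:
$x{\left(I \right)} = - \frac{1}{197}$ ($x{\left(I \right)} = \frac{1}{891 - 1088} = \frac{1}{-197} = - \frac{1}{197}$)
$\left(x{\left(944 \right)} - 1688789\right) \left(3284899 + 1713728\right) = \left(- \frac{1}{197} - 1688789\right) \left(3284899 + 1713728\right) = \left(- \frac{332691434}{197}\right) 4998627 = - \frac{1663000384661118}{197}$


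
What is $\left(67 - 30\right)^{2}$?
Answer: $1369$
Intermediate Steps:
$\left(67 - 30\right)^{2} = 37^{2} = 1369$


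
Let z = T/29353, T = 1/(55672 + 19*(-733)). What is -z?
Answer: -1/1225340985 ≈ -8.1610e-10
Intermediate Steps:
T = 1/41745 (T = 1/(55672 - 13927) = 1/41745 ≈ 2.3955e-5)
z = 1/1225340985 (z = (1/41745)/29353 = (1/41745)*(1/29353) = 1/1225340985 ≈ 8.1610e-10)
-z = -1*1/1225340985 = -1/1225340985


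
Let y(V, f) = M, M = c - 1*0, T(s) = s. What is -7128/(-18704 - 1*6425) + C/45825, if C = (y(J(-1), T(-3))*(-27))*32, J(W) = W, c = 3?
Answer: 6705288/29526575 ≈ 0.22709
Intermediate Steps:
M = 3 (M = 3 - 1*0 = 3 + 0 = 3)
y(V, f) = 3
C = -2592 (C = (3*(-27))*32 = -81*32 = -2592)
-7128/(-18704 - 1*6425) + C/45825 = -7128/(-18704 - 1*6425) - 2592/45825 = -7128/(-18704 - 6425) - 2592*1/45825 = -7128/(-25129) - 864/15275 = -7128*(-1/25129) - 864/15275 = 7128/25129 - 864/15275 = 6705288/29526575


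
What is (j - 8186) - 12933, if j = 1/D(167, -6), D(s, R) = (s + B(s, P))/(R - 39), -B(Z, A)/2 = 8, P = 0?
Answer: -3189014/151 ≈ -21119.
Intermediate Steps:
B(Z, A) = -16 (B(Z, A) = -2*8 = -16)
D(s, R) = (-16 + s)/(-39 + R) (D(s, R) = (s - 16)/(R - 39) = (-16 + s)/(-39 + R))
j = -45/151 (j = 1/((-16 + 167)/(-39 - 6)) = 1/(151/(-45)) = 1/(-1/45*151) = 1/(-151/45) = -45/151 ≈ -0.29801)
(j - 8186) - 12933 = (-45/151 - 8186) - 12933 = -1236131/151 - 12933 = -3189014/151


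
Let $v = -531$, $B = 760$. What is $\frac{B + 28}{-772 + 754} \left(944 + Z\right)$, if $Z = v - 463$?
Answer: $\frac{19700}{9} \approx 2188.9$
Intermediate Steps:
$Z = -994$ ($Z = -531 - 463 = -994$)
$\frac{B + 28}{-772 + 754} \left(944 + Z\right) = \frac{760 + 28}{-772 + 754} \left(944 - 994\right) = \frac{788}{-18} \left(-50\right) = 788 \left(- \frac{1}{18}\right) \left(-50\right) = \left(- \frac{394}{9}\right) \left(-50\right) = \frac{19700}{9}$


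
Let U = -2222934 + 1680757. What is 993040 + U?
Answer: 450863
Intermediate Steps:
U = -542177
993040 + U = 993040 - 542177 = 450863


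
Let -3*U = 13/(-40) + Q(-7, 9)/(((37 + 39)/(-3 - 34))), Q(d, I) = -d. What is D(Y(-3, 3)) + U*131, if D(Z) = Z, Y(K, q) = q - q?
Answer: 371647/2280 ≈ 163.00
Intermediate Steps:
Y(K, q) = 0
U = 2837/2280 (U = -(13/(-40) + (-1*(-7))/(((37 + 39)/(-3 - 34))))/3 = -(13*(-1/40) + 7/((76/(-37))))/3 = -(-13/40 + 7/((76*(-1/37))))/3 = -(-13/40 + 7/(-76/37))/3 = -(-13/40 + 7*(-37/76))/3 = -(-13/40 - 259/76)/3 = -⅓*(-2837/760) = 2837/2280 ≈ 1.2443)
D(Y(-3, 3)) + U*131 = 0 + (2837/2280)*131 = 0 + 371647/2280 = 371647/2280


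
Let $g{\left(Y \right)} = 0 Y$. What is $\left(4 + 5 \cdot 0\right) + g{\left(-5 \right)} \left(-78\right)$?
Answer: $4$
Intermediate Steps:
$g{\left(Y \right)} = 0$
$\left(4 + 5 \cdot 0\right) + g{\left(-5 \right)} \left(-78\right) = \left(4 + 5 \cdot 0\right) + 0 \left(-78\right) = \left(4 + 0\right) + 0 = 4 + 0 = 4$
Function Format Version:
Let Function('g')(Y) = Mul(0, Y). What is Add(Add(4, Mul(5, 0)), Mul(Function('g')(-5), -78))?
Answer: 4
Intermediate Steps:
Function('g')(Y) = 0
Add(Add(4, Mul(5, 0)), Mul(Function('g')(-5), -78)) = Add(Add(4, Mul(5, 0)), Mul(0, -78)) = Add(Add(4, 0), 0) = Add(4, 0) = 4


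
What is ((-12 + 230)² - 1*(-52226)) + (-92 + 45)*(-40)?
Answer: 101630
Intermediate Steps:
((-12 + 230)² - 1*(-52226)) + (-92 + 45)*(-40) = (218² + 52226) - 47*(-40) = (47524 + 52226) + 1880 = 99750 + 1880 = 101630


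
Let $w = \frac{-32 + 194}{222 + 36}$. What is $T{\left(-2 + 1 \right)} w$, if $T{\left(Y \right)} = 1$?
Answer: $\frac{27}{43} \approx 0.62791$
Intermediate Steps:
$w = \frac{27}{43}$ ($w = \frac{162}{258} = 162 \cdot \frac{1}{258} = \frac{27}{43} \approx 0.62791$)
$T{\left(-2 + 1 \right)} w = 1 \cdot \frac{27}{43} = \frac{27}{43}$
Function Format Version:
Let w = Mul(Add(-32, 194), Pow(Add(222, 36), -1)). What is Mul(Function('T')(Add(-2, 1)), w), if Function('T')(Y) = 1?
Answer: Rational(27, 43) ≈ 0.62791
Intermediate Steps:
w = Rational(27, 43) (w = Mul(162, Pow(258, -1)) = Mul(162, Rational(1, 258)) = Rational(27, 43) ≈ 0.62791)
Mul(Function('T')(Add(-2, 1)), w) = Mul(1, Rational(27, 43)) = Rational(27, 43)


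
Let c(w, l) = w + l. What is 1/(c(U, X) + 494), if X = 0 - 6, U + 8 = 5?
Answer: 1/485 ≈ 0.0020619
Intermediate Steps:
U = -3 (U = -8 + 5 = -3)
X = -6
c(w, l) = l + w
1/(c(U, X) + 494) = 1/((-6 - 3) + 494) = 1/(-9 + 494) = 1/485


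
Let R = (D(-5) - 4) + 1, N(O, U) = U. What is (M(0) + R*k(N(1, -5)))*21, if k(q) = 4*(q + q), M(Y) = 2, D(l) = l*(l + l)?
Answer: -39438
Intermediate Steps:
D(l) = 2*l² (D(l) = l*(2*l) = 2*l²)
k(q) = 8*q (k(q) = 4*(2*q) = 8*q)
R = 47 (R = (2*(-5)² - 4) + 1 = (2*25 - 4) + 1 = (50 - 4) + 1 = 46 + 1 = 47)
(M(0) + R*k(N(1, -5)))*21 = (2 + 47*(8*(-5)))*21 = (2 + 47*(-40))*21 = (2 - 1880)*21 = -1878*21 = -39438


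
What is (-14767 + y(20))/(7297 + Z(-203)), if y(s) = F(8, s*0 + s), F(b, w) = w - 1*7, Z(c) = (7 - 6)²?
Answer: -7377/3649 ≈ -2.0216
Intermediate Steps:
Z(c) = 1 (Z(c) = 1² = 1)
F(b, w) = -7 + w (F(b, w) = w - 7 = -7 + w)
y(s) = -7 + s (y(s) = -7 + (s*0 + s) = -7 + (0 + s) = -7 + s)
(-14767 + y(20))/(7297 + Z(-203)) = (-14767 + (-7 + 20))/(7297 + 1) = (-14767 + 13)/7298 = -14754*1/7298 = -7377/3649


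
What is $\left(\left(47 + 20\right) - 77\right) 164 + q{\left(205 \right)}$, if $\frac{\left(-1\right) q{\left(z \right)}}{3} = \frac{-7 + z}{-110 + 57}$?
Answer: $- \frac{86326}{53} \approx -1628.8$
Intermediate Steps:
$q{\left(z \right)} = - \frac{21}{53} + \frac{3 z}{53}$ ($q{\left(z \right)} = - 3 \frac{-7 + z}{-110 + 57} = - 3 \frac{-7 + z}{-53} = - 3 \left(-7 + z\right) \left(- \frac{1}{53}\right) = - 3 \left(\frac{7}{53} - \frac{z}{53}\right) = - \frac{21}{53} + \frac{3 z}{53}$)
$\left(\left(47 + 20\right) - 77\right) 164 + q{\left(205 \right)} = \left(\left(47 + 20\right) - 77\right) 164 + \left(- \frac{21}{53} + \frac{3}{53} \cdot 205\right) = \left(67 - 77\right) 164 + \left(- \frac{21}{53} + \frac{615}{53}\right) = \left(-10\right) 164 + \frac{594}{53} = -1640 + \frac{594}{53} = - \frac{86326}{53}$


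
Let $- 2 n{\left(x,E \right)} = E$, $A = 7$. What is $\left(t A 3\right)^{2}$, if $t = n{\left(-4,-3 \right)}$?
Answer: $\frac{3969}{4} \approx 992.25$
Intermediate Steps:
$n{\left(x,E \right)} = - \frac{E}{2}$
$t = \frac{3}{2}$ ($t = \left(- \frac{1}{2}\right) \left(-3\right) = \frac{3}{2} \approx 1.5$)
$\left(t A 3\right)^{2} = \left(\frac{3}{2} \cdot 7 \cdot 3\right)^{2} = \left(\frac{21}{2} \cdot 3\right)^{2} = \left(\frac{63}{2}\right)^{2} = \frac{3969}{4}$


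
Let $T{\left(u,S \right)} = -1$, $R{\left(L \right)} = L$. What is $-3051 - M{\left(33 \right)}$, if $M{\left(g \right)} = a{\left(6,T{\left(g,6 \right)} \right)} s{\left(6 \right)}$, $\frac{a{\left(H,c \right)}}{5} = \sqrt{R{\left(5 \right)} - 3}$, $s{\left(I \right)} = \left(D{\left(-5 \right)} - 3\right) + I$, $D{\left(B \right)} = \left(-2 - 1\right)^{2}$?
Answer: $-3051 - 60 \sqrt{2} \approx -3135.9$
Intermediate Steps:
$D{\left(B \right)} = 9$ ($D{\left(B \right)} = \left(-3\right)^{2} = 9$)
$s{\left(I \right)} = 6 + I$ ($s{\left(I \right)} = \left(9 - 3\right) + I = 6 + I$)
$a{\left(H,c \right)} = 5 \sqrt{2}$ ($a{\left(H,c \right)} = 5 \sqrt{5 - 3} = 5 \sqrt{2}$)
$M{\left(g \right)} = 60 \sqrt{2}$ ($M{\left(g \right)} = 5 \sqrt{2} \left(6 + 6\right) = 5 \sqrt{2} \cdot 12 = 60 \sqrt{2}$)
$-3051 - M{\left(33 \right)} = -3051 - 60 \sqrt{2}$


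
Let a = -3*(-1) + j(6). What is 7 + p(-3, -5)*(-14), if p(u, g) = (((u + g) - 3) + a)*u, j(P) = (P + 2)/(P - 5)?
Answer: 7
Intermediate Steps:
j(P) = (2 + P)/(-5 + P)
a = 11 (a = -3*(-1) + (2 + 6)/(-5 + 6) = 3 + 8/1 = 3 + 1*8 = 3 + 8 = 11)
p(u, g) = u*(8 + g + u) (p(u, g) = (((u + g) - 3) + 11)*u = (((g + u) - 3) + 11)*u = ((-3 + g + u) + 11)*u = (8 + g + u)*u = u*(8 + g + u))
7 + p(-3, -5)*(-14) = 7 - 3*(8 - 5 - 3)*(-14) = 7 - 3*0*(-14) = 7 + 0*(-14) = 7 + 0 = 7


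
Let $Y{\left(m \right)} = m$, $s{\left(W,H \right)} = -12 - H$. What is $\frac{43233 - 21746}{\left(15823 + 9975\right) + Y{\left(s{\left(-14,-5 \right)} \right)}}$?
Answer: $\frac{21487}{25791} \approx 0.83312$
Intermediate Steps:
$\frac{43233 - 21746}{\left(15823 + 9975\right) + Y{\left(s{\left(-14,-5 \right)} \right)}} = \frac{43233 - 21746}{\left(15823 + 9975\right) - 7} = \frac{21487}{25798 + \left(-12 + 5\right)} = \frac{21487}{25798 - 7} = \frac{21487}{25791}$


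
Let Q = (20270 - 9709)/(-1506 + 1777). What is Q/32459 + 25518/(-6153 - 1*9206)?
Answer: -224304048103/135103738651 ≈ -1.6602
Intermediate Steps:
Q = 10561/271 ≈ 38.970
Q/32459 + 25518/(-6153 - 1*9206) = (10561/271)/32459 + 25518/(-6153 - 1*9206) = (10561/271)*(1/32459) + 25518/(-6153 - 9206) = 10561/8796389 + 25518/(-15359) = 10561/8796389 + 25518*(-1/15359) = 10561/8796389 - 25518/15359 = -224304048103/135103738651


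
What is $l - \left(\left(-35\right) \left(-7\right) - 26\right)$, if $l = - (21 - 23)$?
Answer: $-217$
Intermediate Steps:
$l = 2$ ($l = \left(-1\right) \left(-2\right) = 2$)
$l - \left(\left(-35\right) \left(-7\right) - 26\right) = 2 - \left(\left(-35\right) \left(-7\right) - 26\right) = 2 - \left(245 - 26\right) = 2 - 219 = -217$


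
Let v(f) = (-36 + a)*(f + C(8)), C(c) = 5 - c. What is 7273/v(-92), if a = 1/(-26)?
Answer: 189098/89015 ≈ 2.1243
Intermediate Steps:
a = -1/26 ≈ -0.038462
v(f) = 2811/26 - 937*f/26 (v(f) = (-36 - 1/26)*(f + (5 - 1*8)) = -937*(f + (5 - 8))/26 = -937*(f - 3)/26 = -937*(-3 + f)/26 = 2811/26 - 937*f/26)
7273/v(-92) = 7273/(2811/26 - 937/26*(-92)) = 7273/(2811/26 + 43102/13) = 7273/(89015/26) = 7273*(26/89015) = 189098/89015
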